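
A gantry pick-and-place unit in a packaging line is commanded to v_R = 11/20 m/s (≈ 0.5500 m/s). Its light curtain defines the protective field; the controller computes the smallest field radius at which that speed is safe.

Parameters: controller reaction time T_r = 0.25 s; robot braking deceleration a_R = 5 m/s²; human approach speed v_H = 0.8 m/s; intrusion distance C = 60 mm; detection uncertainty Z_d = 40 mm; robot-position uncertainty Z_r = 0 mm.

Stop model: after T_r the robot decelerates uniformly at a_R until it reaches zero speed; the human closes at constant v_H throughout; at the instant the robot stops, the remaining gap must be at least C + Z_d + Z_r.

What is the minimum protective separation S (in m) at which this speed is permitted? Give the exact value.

stop time T_s = (11/20)/5 = 0.1100 s
robot covers v_R·T_r = 0.5500·0.2500 = 0.1375 m before braking
braking distance = 0.5500²/(2·5.0000) = 0.0302 m
person approaches 0.8000·(0.2500+0.1100) = 0.2880 m
C+Z_d+Z_r = 0.0600+0.0400+0.0000 = 0.1000 m
S_min ≈ 0.1375+0.0302+0.2880+0.1000  ⇒  S_min = 2223/4000 m

S_min = 2223/4000 m = 0.5557 m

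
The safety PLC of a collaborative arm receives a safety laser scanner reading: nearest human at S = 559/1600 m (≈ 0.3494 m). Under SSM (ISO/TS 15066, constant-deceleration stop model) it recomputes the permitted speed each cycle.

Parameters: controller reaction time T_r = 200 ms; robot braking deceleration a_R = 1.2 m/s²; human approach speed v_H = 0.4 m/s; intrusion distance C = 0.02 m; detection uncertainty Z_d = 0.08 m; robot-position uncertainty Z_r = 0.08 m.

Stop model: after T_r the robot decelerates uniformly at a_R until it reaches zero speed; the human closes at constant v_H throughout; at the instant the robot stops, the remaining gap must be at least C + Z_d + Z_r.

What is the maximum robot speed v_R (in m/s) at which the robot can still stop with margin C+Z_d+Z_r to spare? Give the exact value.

quadratic (5/12)·v² + (8/15)·v + (-143/1600) = 0
  disc = (8/15)² − 4·(5/12)·(-143/1600) = 6241/14400 ; √disc = 79/120
  v_R = (−(8/15) + 79/120) / (2·(5/12)) = 3/20 m/s
check:
stop time T_s = (3/20)/(6/5) = 0.1250 s
robot in T_r: 0.1500·0.2000 = 0.0300 m
braking distance = 0.1500²/(2·1.2000) = 0.0094 m
human closes 0.4000·0.3250 = 0.1300 m
residual clearance needed = 0.0200+0.0800+0.0800 = 0.1800 m
sum ≈ 0.0300+0.0094+0.1300+0.1800 ≈ 0.3494 m = S ✓

v_R_max = 3/20 m/s = 0.1500 m/s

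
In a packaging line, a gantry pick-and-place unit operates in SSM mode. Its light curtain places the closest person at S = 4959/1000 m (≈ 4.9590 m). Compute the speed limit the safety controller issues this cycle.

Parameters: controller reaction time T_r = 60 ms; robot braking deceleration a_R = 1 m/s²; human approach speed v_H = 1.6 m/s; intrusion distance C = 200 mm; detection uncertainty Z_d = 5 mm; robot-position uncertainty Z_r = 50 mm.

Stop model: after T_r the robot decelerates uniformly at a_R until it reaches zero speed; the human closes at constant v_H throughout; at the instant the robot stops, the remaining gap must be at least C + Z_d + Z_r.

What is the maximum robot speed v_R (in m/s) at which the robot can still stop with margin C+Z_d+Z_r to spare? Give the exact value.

collect terms ⇒ (1/2)·v_R² + (83/50)·v_R + (-576/125) = 0
  disc = (83/50)² − 4·(1/2)·(-576/125) = 29929/2500 ; √disc = 173/50
  v_R = (−(83/50) + 173/50) / (2·(1/2)) = 9/5 m/s
check:
stop time T_s = (9/5)/1 = 1.8000 s
reaction-phase robot travel = 1.8000·0.0600 = 0.1080 m
braking distance = 1.8000²/(2·1.0000) = 1.6200 m
human closes 1.6000·1.8600 = 2.9760 m
C+Z_d+Z_r = 0.2000+0.0050+0.0500 = 0.2550 m
sum ≈ 0.1080+1.6200+2.9760+0.2550 ≈ 4.9590 m = S ✓

v_R_max = 9/5 m/s = 1.8000 m/s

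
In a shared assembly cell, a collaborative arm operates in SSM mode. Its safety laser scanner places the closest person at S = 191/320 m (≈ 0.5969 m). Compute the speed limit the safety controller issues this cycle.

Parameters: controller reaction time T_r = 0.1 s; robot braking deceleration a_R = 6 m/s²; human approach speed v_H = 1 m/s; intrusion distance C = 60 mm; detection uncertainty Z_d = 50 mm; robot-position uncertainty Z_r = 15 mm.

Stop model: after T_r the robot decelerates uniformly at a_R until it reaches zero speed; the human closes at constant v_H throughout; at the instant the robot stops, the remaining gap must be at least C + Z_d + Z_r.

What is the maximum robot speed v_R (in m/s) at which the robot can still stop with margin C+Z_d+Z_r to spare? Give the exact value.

collect terms ⇒ (1/12)·v_R² + (4/15)·v_R + (-119/320) = 0
  disc = (4/15)² − 4·(1/12)·(-119/320) = 2809/14400 ; √disc = 53/120
  v_R = (−(4/15) + 53/120) / (2·(1/12)) = 21/20 m/s
check:
stop time T_s = (21/20)/6 = 0.1750 s
robot covers v_R·T_r = 1.0500·0.1000 = 0.1050 m before braking
braking distance = 1.0500²/(2·6.0000) = 0.0919 m
person approaches 1.0000·(0.1000+0.1750) = 0.2750 m
margins: 0.0600+0.0500+0.0150 = 0.1250 m
sum ≈ 0.1050+0.0919+0.2750+0.1250 ≈ 0.5969 m = S ✓

v_R_max = 21/20 m/s = 1.0500 m/s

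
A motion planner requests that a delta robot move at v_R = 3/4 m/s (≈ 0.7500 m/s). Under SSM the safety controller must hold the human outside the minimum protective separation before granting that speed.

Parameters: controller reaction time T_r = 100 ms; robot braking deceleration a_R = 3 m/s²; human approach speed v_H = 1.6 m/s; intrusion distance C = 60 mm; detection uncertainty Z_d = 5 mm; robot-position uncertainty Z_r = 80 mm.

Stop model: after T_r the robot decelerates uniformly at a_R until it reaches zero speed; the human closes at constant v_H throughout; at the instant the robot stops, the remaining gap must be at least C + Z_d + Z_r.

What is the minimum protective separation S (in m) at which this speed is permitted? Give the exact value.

S_min = 699/800 m = 0.8738 m

braking lasts T_s = (3/4)/3 = 0.2500 s
robot in T_r: 0.7500·0.1000 = 0.0750 m
robot covers 0.7500·0.2500 − ½·3.0000·0.2500² = 0.0938 m while stopping
person approaches 1.6000·(0.1000+0.2500) = 0.5600 m
C+Z_d+Z_r = 0.0600+0.0050+0.0800 = 0.1450 m
S_min ≈ 0.0750+0.0938+0.5600+0.1450  ⇒  S_min = 699/800 m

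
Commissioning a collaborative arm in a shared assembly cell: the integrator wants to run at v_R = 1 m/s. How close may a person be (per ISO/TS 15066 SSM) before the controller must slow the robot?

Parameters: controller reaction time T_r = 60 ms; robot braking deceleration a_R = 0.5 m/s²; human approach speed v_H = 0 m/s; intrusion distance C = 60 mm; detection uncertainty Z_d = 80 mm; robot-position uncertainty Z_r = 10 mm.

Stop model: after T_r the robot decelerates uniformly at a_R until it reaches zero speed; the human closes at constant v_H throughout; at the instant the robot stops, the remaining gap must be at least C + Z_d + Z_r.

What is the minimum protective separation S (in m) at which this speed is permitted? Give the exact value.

stop time T_s = 1/(1/2) = 2.0000 s
robot in T_r: 1.0000·0.0600 = 0.0600 m
robot under decel: 1.0000²/(2·0.5000) = 1.0000 m
human closes 0.0000·2.0600 = 0.0000 m
C+Z_d+Z_r = 0.0600+0.0800+0.0100 = 0.1500 m
S_min ≈ 0.0600+1.0000+0.0000+0.1500  ⇒  S_min = 121/100 m

S_min = 121/100 m = 1.2100 m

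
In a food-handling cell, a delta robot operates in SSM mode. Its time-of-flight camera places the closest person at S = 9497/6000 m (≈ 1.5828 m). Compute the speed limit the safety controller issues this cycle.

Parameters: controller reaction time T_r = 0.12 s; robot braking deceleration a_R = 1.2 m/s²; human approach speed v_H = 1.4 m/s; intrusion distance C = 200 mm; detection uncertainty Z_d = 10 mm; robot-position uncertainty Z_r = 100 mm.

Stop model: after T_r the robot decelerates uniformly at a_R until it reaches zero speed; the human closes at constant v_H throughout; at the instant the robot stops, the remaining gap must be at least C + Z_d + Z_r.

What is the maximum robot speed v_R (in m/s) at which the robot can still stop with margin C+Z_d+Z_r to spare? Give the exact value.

quadratic (5/12)·v² + (193/150)·v + (-6629/6000) = 0
  disc = (193/150)² − 4·(5/12)·(-6629/6000) = 34969/10000 ; √disc = 187/100
  v_R = (−(193/150) + 187/100) / (2·(5/12)) = 7/10 m/s
check:
stop time T_s = (7/10)/(6/5) = 0.5833 s
robot covers v_R·T_r = 0.7000·0.1200 = 0.0840 m before braking
robot covers 0.7000·0.5833 − ½·1.2000·0.5833² = 0.2042 m while stopping
human closes 1.4000·0.7033 = 0.9847 m
margins: 0.2000+0.0100+0.1000 = 0.3100 m
sum ≈ 0.0840+0.2042+0.9847+0.3100 ≈ 1.5828 m = S ✓

v_R_max = 7/10 m/s = 0.7000 m/s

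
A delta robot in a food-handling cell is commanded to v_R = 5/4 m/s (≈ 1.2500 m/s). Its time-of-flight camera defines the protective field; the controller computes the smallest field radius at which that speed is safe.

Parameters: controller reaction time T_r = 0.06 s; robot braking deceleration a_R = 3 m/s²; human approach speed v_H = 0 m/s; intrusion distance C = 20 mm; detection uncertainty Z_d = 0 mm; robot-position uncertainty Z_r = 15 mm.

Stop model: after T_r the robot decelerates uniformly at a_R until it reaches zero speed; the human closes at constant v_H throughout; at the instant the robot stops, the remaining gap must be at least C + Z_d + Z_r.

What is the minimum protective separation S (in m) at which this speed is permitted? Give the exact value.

S_min = 889/2400 m = 0.3704 m

stop time T_s = (5/4)/3 = 0.4167 s
robot covers v_R·T_r = 1.2500·0.0600 = 0.0750 m before braking
robot covers 1.2500·0.4167 − ½·3.0000·0.4167² = 0.2604 m while stopping
human closes 0.0000·0.4767 = 0.0000 m
residual clearance needed = 0.0200+0.0000+0.0150 = 0.0350 m
S_min ≈ 0.0750+0.2604+0.0000+0.0350  ⇒  S_min = 889/2400 m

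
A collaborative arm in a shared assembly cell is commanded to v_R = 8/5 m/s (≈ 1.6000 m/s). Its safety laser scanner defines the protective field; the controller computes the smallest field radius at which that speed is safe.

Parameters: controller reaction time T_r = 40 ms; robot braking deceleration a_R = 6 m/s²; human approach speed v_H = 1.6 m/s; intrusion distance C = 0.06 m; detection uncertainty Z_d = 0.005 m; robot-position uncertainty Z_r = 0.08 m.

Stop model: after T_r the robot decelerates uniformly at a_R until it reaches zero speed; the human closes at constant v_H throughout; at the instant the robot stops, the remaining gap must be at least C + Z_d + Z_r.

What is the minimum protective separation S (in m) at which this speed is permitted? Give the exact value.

S_min = 913/1000 m = 0.9130 m

stop time T_s = (8/5)/6 = 0.2667 s
robot covers v_R·T_r = 1.6000·0.0400 = 0.0640 m before braking
robot under decel: 1.6000²/(2·6.0000) = 0.2133 m
person approaches 1.6000·(0.0400+0.2667) = 0.4907 m
C+Z_d+Z_r = 0.0600+0.0050+0.0800 = 0.1450 m
S_min ≈ 0.0640+0.2133+0.4907+0.1450  ⇒  S_min = 913/1000 m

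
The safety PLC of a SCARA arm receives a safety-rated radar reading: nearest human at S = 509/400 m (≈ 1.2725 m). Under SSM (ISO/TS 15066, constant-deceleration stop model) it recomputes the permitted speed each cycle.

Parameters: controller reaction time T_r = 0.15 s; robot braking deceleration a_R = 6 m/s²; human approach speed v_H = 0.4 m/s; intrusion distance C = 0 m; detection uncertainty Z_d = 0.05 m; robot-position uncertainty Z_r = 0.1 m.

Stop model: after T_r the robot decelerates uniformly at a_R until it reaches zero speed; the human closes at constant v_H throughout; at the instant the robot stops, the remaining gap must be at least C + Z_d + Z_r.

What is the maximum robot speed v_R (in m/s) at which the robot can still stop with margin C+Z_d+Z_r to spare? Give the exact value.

at the boundary: (1/12)·v² + (13/60)·v + (-17/16) = 0
  disc = (13/60)² − 4·(1/12)·(-17/16) = 361/900 ; √disc = 19/30
  v_R = (−(13/60) + 19/30) / (2·(1/12)) = 5/2 m/s
check:
T_s = v_R/a_R = (5/2)/6 = 0.4167 s
reaction-phase robot travel = 2.5000·0.1500 = 0.3750 m
robot covers 2.5000·0.4167 − ½·6.0000·0.4167² = 0.5208 m while stopping
human over T_r+T_s: 0.4000·(0.1500+0.4167) = 0.2267 m
C+Z_d+Z_r = 0.0000+0.0500+0.1000 = 0.1500 m
sum ≈ 0.3750+0.5208+0.2267+0.1500 ≈ 1.2725 m = S ✓

v_R_max = 5/2 m/s = 2.5000 m/s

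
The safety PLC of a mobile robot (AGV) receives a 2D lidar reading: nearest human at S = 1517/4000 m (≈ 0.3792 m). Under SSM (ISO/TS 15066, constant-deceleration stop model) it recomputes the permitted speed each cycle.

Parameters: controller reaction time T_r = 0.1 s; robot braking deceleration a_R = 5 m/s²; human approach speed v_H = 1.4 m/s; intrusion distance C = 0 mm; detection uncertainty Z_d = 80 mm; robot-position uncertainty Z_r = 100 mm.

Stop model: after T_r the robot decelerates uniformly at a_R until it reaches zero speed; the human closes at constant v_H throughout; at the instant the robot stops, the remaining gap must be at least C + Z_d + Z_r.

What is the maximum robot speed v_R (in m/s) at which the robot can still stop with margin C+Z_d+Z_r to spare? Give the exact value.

collect terms ⇒ (1/10)·v_R² + (19/50)·v_R + (-237/4000) = 0
  disc = (19/50)² − 4·(1/10)·(-237/4000) = 1681/10000 ; √disc = 41/100
  v_R = (−(19/50) + 41/100) / (2·(1/10)) = 3/20 m/s
check:
stop time T_s = (3/20)/5 = 0.0300 s
reaction-phase robot travel = 0.1500·0.1000 = 0.0150 m
robot covers 0.1500·0.0300 − ½·5.0000·0.0300² = 0.0022 m while stopping
human closes 1.4000·0.1300 = 0.1820 m
residual clearance needed = 0.0000+0.0800+0.1000 = 0.1800 m
sum ≈ 0.0150+0.0022+0.1820+0.1800 ≈ 0.3792 m = S ✓

v_R_max = 3/20 m/s = 0.1500 m/s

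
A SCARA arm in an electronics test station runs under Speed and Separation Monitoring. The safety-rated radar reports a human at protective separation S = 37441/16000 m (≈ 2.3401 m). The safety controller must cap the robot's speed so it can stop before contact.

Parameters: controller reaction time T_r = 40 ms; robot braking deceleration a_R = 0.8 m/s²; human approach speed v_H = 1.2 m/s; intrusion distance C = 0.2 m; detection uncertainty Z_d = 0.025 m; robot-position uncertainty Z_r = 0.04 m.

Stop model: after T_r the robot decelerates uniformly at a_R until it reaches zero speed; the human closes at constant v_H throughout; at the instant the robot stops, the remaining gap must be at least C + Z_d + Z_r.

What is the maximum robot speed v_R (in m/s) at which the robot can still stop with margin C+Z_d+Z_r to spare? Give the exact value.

v_R_max = 19/20 m/s = 0.9500 m/s

at the boundary: (5/8)·v² + (77/50)·v + (-32433/16000) = 0
  disc = (77/50)² − 4·(5/8)·(-32433/16000) = 1190281/160000 ; √disc = 1091/400
  v_R = (−(77/50) + 1091/400) / (2·(5/8)) = 19/20 m/s
check:
braking lasts T_s = (19/20)/(4/5) = 1.1875 s
reaction-phase robot travel = 0.9500·0.0400 = 0.0380 m
robot covers 0.9500·1.1875 − ½·0.8000·1.1875² = 0.5641 m while stopping
human closes 1.2000·1.2275 = 1.4730 m
margins: 0.2000+0.0250+0.0400 = 0.2650 m
sum ≈ 0.0380+0.5641+1.4730+0.2650 ≈ 2.3401 m = S ✓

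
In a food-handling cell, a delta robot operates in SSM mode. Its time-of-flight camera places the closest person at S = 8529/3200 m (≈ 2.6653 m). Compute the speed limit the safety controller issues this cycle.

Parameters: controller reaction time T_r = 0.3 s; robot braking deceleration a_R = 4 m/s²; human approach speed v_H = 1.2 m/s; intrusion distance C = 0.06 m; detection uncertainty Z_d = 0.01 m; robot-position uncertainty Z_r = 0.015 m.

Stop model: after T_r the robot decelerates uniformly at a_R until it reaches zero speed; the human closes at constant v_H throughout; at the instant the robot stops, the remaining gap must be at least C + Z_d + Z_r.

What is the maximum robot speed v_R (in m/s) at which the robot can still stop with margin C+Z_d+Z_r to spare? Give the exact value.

at the boundary: (1/8)·v² + (3/5)·v + (-1421/640) = 0
  disc = (3/5)² − 4·(1/8)·(-1421/640) = 9409/6400 ; √disc = 97/80
  v_R = (−(3/5) + 97/80) / (2·(1/8)) = 49/20 m/s
check:
braking lasts T_s = (49/20)/4 = 0.6125 s
robot covers v_R·T_r = 2.4500·0.3000 = 0.7350 m before braking
robot covers 2.4500·0.6125 − ½·4.0000·0.6125² = 0.7503 m while stopping
human closes 1.2000·0.9125 = 1.0950 m
residual clearance needed = 0.0600+0.0100+0.0150 = 0.0850 m
sum ≈ 0.7350+0.7503+1.0950+0.0850 ≈ 2.6653 m = S ✓

v_R_max = 49/20 m/s = 2.4500 m/s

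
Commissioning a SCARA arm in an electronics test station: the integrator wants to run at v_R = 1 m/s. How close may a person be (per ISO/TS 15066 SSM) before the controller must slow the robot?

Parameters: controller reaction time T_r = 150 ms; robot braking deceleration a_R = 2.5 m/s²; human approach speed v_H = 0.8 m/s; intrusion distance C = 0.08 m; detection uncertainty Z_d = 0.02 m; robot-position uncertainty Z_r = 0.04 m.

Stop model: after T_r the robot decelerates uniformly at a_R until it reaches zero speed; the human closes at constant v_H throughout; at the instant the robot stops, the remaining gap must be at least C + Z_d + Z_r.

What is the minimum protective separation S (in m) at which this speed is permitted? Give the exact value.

T_s = v_R/a_R = 1/(5/2) = 0.4000 s
reaction-phase robot travel = 1.0000·0.1500 = 0.1500 m
braking distance = 1.0000²/(2·2.5000) = 0.2000 m
human closes 0.8000·0.5500 = 0.4400 m
C+Z_d+Z_r = 0.0800+0.0200+0.0400 = 0.1400 m
S_min ≈ 0.1500+0.2000+0.4400+0.1400  ⇒  S_min = 93/100 m

S_min = 93/100 m = 0.9300 m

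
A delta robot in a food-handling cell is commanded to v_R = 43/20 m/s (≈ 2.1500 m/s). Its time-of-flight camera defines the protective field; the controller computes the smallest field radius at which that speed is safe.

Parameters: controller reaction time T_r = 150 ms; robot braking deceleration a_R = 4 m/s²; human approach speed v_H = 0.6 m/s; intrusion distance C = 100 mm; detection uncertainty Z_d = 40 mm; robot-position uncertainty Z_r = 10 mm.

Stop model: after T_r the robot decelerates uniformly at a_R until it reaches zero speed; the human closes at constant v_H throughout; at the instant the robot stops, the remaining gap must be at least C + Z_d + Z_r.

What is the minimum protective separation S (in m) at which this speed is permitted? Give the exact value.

T_s = v_R/a_R = (43/20)/4 = 0.5375 s
robot covers v_R·T_r = 2.1500·0.1500 = 0.3225 m before braking
braking distance = 2.1500²/(2·4.0000) = 0.5778 m
human over T_r+T_s: 0.6000·(0.1500+0.5375) = 0.4125 m
C+Z_d+Z_r = 0.1000+0.0400+0.0100 = 0.1500 m
S_min ≈ 0.3225+0.5778+0.4125+0.1500  ⇒  S_min = 4681/3200 m

S_min = 4681/3200 m = 1.4628 m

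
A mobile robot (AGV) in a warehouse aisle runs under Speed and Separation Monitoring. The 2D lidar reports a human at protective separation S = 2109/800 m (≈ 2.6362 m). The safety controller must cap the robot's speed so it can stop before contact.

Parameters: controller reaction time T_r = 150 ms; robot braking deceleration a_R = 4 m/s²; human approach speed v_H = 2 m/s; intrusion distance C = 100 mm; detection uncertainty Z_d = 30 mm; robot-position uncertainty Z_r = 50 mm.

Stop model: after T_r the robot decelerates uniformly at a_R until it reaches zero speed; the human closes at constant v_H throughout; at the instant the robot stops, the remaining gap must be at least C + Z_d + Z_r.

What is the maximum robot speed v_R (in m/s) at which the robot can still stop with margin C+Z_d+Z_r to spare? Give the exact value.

quadratic (1/8)·v² + (13/20)·v + (-69/32) = 0
  disc = (13/20)² − 4·(1/8)·(-69/32) = 2401/1600 ; √disc = 49/40
  v_R = (−(13/20) + 49/40) / (2·(1/8)) = 23/10 m/s
check:
T_s = v_R/a_R = (23/10)/4 = 0.5750 s
robot in T_r: 2.3000·0.1500 = 0.3450 m
braking distance = 2.3000²/(2·4.0000) = 0.6613 m
person approaches 2.0000·(0.1500+0.5750) = 1.4500 m
residual clearance needed = 0.1000+0.0300+0.0500 = 0.1800 m
sum ≈ 0.3450+0.6613+1.4500+0.1800 ≈ 2.6362 m = S ✓

v_R_max = 23/10 m/s = 2.3000 m/s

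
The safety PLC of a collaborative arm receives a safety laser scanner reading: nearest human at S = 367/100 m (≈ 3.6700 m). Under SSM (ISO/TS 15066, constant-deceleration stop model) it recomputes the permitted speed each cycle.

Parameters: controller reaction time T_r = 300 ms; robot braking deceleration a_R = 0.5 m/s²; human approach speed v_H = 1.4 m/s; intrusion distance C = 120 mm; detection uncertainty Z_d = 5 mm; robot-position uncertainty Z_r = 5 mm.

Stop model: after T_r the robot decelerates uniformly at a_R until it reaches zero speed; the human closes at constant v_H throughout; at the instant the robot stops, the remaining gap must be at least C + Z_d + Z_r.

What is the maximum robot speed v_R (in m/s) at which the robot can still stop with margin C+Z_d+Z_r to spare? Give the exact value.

collect terms ⇒ (1)·v_R² + (31/10)·v_R + (-78/25) = 0
  disc = (31/10)² − 4·(1)·(-78/25) = 2209/100 ; √disc = 47/10
  v_R = (−(31/10) + 47/10) / (2·(1)) = 4/5 m/s
check:
T_s = v_R/a_R = (4/5)/(1/2) = 1.6000 s
robot covers v_R·T_r = 0.8000·0.3000 = 0.2400 m before braking
braking distance = 0.8000²/(2·0.5000) = 0.6400 m
person approaches 1.4000·(0.3000+1.6000) = 2.6600 m
C+Z_d+Z_r = 0.1200+0.0050+0.0050 = 0.1300 m
sum ≈ 0.2400+0.6400+2.6600+0.1300 ≈ 3.6700 m = S ✓

v_R_max = 4/5 m/s = 0.8000 m/s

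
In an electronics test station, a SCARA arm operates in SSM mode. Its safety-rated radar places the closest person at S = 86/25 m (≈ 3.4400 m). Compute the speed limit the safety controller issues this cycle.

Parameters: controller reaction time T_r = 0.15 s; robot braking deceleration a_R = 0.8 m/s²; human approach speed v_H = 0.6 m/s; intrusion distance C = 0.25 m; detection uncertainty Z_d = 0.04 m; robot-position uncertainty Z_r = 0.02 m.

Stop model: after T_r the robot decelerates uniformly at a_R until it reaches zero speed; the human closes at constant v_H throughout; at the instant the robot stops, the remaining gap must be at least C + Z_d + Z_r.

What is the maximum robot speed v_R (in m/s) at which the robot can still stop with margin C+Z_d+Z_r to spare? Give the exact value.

at the boundary: (5/8)·v² + (9/10)·v + (-76/25) = 0
  disc = (9/10)² − 4·(5/8)·(-76/25) = 841/100 ; √disc = 29/10
  v_R = (−(9/10) + 29/10) / (2·(5/8)) = 8/5 m/s
check:
braking lasts T_s = (8/5)/(4/5) = 2.0000 s
robot in T_r: 1.6000·0.1500 = 0.2400 m
robot under decel: 1.6000²/(2·0.8000) = 1.6000 m
human over T_r+T_s: 0.6000·(0.1500+2.0000) = 1.2900 m
residual clearance needed = 0.2500+0.0400+0.0200 = 0.3100 m
sum ≈ 0.2400+1.6000+1.2900+0.3100 ≈ 3.4400 m = S ✓

v_R_max = 8/5 m/s = 1.6000 m/s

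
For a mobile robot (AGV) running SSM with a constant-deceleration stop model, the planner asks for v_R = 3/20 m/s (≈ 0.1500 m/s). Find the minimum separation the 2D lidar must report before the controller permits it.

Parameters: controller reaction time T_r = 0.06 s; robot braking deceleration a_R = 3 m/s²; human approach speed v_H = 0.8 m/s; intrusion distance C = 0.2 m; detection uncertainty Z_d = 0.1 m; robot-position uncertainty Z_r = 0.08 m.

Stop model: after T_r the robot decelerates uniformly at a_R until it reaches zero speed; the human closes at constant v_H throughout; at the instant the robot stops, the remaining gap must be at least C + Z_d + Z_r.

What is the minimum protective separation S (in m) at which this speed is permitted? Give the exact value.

S_min = 1923/4000 m = 0.4808 m

stop time T_s = (3/20)/3 = 0.0500 s
reaction-phase robot travel = 0.1500·0.0600 = 0.0090 m
robot under decel: 0.1500²/(2·3.0000) = 0.0037 m
person approaches 0.8000·(0.0600+0.0500) = 0.0880 m
margins: 0.2000+0.1000+0.0800 = 0.3800 m
S_min ≈ 0.0090+0.0037+0.0880+0.3800  ⇒  S_min = 1923/4000 m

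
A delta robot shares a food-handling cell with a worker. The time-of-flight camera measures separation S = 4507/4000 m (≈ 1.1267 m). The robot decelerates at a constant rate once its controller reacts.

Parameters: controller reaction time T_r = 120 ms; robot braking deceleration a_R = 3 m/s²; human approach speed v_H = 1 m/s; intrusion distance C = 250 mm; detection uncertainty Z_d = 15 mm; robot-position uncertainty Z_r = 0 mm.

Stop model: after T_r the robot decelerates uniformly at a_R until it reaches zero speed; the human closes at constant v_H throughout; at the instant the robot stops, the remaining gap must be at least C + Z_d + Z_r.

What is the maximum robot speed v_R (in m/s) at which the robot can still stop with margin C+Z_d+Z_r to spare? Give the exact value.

at the boundary: (1/6)·v² + (34/75)·v + (-2967/4000) = 0
  disc = (34/75)² − 4·(1/6)·(-2967/4000) = 63001/90000 ; √disc = 251/300
  v_R = (−(34/75) + 251/300) / (2·(1/6)) = 23/20 m/s
check:
braking lasts T_s = (23/20)/3 = 0.3833 s
reaction-phase robot travel = 1.1500·0.1200 = 0.1380 m
braking distance = 1.1500²/(2·3.0000) = 0.2204 m
person approaches 1.0000·(0.1200+0.3833) = 0.5033 m
margins: 0.2500+0.0150+0.0000 = 0.2650 m
sum ≈ 0.1380+0.2204+0.5033+0.2650 ≈ 1.1267 m = S ✓

v_R_max = 23/20 m/s = 1.1500 m/s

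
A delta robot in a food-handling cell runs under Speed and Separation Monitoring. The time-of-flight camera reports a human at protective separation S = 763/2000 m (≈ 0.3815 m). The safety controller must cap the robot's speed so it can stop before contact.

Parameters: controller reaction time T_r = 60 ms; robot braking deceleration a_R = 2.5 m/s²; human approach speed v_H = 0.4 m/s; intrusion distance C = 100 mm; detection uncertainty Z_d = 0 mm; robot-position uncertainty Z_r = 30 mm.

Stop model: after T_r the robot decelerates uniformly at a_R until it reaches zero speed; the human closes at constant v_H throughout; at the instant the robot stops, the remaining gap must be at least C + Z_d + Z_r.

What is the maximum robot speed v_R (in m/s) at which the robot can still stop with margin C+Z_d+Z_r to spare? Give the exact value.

v_R_max = 13/20 m/s = 0.6500 m/s

collect terms ⇒ (1/5)·v_R² + (11/50)·v_R + (-91/400) = 0
  disc = (11/50)² − 4·(1/5)·(-91/400) = 144/625 ; √disc = 12/25
  v_R = (−(11/50) + 12/25) / (2·(1/5)) = 13/20 m/s
check:
T_s = v_R/a_R = (13/20)/(5/2) = 0.2600 s
robot in T_r: 0.6500·0.0600 = 0.0390 m
robot under decel: 0.6500²/(2·2.5000) = 0.0845 m
person approaches 0.4000·(0.0600+0.2600) = 0.1280 m
residual clearance needed = 0.1000+0.0000+0.0300 = 0.1300 m
sum ≈ 0.0390+0.0845+0.1280+0.1300 ≈ 0.3815 m = S ✓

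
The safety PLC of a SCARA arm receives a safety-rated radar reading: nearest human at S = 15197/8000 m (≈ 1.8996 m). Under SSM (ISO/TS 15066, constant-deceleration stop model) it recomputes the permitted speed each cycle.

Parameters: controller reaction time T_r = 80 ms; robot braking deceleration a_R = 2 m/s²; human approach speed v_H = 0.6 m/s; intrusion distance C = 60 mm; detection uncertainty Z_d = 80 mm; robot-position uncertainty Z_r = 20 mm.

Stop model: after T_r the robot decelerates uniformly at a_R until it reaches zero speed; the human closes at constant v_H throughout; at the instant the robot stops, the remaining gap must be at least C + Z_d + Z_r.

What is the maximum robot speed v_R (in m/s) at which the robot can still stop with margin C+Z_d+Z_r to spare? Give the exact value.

collect terms ⇒ (1/4)·v_R² + (19/50)·v_R + (-13533/8000) = 0
  disc = (19/50)² − 4·(1/4)·(-13533/8000) = 73441/40000 ; √disc = 271/200
  v_R = (−(19/50) + 271/200) / (2·(1/4)) = 39/20 m/s
check:
T_s = v_R/a_R = (39/20)/2 = 0.9750 s
reaction-phase robot travel = 1.9500·0.0800 = 0.1560 m
braking distance = 1.9500²/(2·2.0000) = 0.9506 m
person approaches 0.6000·(0.0800+0.9750) = 0.6330 m
margins: 0.0600+0.0800+0.0200 = 0.1600 m
sum ≈ 0.1560+0.9506+0.6330+0.1600 ≈ 1.8996 m = S ✓

v_R_max = 39/20 m/s = 1.9500 m/s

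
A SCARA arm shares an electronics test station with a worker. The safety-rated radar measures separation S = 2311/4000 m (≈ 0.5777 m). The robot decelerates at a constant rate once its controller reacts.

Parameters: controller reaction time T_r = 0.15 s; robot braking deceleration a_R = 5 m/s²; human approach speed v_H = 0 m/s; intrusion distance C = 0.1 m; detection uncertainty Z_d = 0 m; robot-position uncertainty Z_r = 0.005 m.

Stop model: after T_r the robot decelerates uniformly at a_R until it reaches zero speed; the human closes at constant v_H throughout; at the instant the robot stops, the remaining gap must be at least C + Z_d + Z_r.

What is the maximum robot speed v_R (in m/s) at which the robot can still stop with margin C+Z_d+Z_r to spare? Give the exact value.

v_R_max = 31/20 m/s = 1.5500 m/s

quadratic (1/10)·v² + (3/20)·v + (-1891/4000) = 0
  disc = (3/20)² − 4·(1/10)·(-1891/4000) = 529/2500 ; √disc = 23/50
  v_R = (−(3/20) + 23/50) / (2·(1/10)) = 31/20 m/s
check:
stop time T_s = (31/20)/5 = 0.3100 s
robot covers v_R·T_r = 1.5500·0.1500 = 0.2325 m before braking
robot under decel: 1.5500²/(2·5.0000) = 0.2402 m
human closes 0.0000·0.4600 = 0.0000 m
C+Z_d+Z_r = 0.1000+0.0000+0.0050 = 0.1050 m
sum ≈ 0.2325+0.2402+0.0000+0.1050 ≈ 0.5777 m = S ✓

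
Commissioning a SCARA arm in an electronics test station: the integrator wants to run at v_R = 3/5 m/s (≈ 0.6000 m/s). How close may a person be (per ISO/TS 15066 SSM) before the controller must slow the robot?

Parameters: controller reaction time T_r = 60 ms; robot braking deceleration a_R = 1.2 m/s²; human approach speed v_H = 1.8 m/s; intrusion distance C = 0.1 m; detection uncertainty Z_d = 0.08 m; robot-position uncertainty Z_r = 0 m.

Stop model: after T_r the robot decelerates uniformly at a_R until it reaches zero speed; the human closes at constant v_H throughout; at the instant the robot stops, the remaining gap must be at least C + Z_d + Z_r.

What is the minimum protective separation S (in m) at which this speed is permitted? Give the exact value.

S_min = 687/500 m = 1.3740 m

stop time T_s = (3/5)/(6/5) = 0.5000 s
reaction-phase robot travel = 0.6000·0.0600 = 0.0360 m
robot covers 0.6000·0.5000 − ½·1.2000·0.5000² = 0.1500 m while stopping
human closes 1.8000·0.5600 = 1.0080 m
margins: 0.1000+0.0800+0.0000 = 0.1800 m
S_min ≈ 0.0360+0.1500+1.0080+0.1800  ⇒  S_min = 687/500 m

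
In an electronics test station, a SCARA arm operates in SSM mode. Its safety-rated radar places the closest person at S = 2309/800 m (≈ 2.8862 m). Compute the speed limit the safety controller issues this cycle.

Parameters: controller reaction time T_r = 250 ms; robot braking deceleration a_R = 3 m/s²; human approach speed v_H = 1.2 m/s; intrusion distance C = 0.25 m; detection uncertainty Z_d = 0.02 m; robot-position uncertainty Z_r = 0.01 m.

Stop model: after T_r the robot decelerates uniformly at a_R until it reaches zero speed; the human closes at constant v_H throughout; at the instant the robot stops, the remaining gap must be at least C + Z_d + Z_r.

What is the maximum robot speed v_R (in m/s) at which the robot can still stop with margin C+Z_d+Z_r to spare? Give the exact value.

v_R_max = 9/4 m/s = 2.2500 m/s

collect terms ⇒ (1/6)·v_R² + (13/20)·v_R + (-369/160) = 0
  disc = (13/20)² − 4·(1/6)·(-369/160) = 49/25 ; √disc = 7/5
  v_R = (−(13/20) + 7/5) / (2·(1/6)) = 9/4 m/s
check:
stop time T_s = (9/4)/3 = 0.7500 s
reaction-phase robot travel = 2.2500·0.2500 = 0.5625 m
robot under decel: 2.2500²/(2·3.0000) = 0.8438 m
human closes 1.2000·1.0000 = 1.2000 m
residual clearance needed = 0.2500+0.0200+0.0100 = 0.2800 m
sum ≈ 0.5625+0.8438+1.2000+0.2800 ≈ 2.8862 m = S ✓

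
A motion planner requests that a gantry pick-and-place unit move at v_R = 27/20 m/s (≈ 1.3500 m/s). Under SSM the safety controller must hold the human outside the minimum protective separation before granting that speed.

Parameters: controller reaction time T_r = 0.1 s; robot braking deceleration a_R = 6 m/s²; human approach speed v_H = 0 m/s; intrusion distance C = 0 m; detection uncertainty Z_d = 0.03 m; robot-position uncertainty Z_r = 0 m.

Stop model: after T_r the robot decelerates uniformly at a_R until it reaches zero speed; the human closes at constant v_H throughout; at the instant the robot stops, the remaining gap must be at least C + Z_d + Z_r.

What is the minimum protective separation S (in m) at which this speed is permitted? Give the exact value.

stop time T_s = (27/20)/6 = 0.2250 s
robot covers v_R·T_r = 1.3500·0.1000 = 0.1350 m before braking
robot covers 1.3500·0.2250 − ½·6.0000·0.2250² = 0.1519 m while stopping
human closes 0.0000·0.3250 = 0.0000 m
C+Z_d+Z_r = 0.0000+0.0300+0.0000 = 0.0300 m
S_min ≈ 0.1350+0.1519+0.0000+0.0300  ⇒  S_min = 507/1600 m

S_min = 507/1600 m = 0.3169 m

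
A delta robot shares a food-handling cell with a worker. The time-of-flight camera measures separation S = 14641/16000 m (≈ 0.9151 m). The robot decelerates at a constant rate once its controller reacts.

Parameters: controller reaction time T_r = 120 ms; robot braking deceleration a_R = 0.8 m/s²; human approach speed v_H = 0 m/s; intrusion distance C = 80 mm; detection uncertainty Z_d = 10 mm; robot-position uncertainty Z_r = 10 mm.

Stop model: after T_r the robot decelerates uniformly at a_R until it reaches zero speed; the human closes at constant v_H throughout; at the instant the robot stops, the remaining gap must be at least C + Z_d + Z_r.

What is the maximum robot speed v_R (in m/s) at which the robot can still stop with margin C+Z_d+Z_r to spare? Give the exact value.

quadratic (5/8)·v² + (3/25)·v + (-13041/16000) = 0
  disc = (3/25)² − 4·(5/8)·(-13041/16000) = 328329/160000 ; √disc = 573/400
  v_R = (−(3/25) + 573/400) / (2·(5/8)) = 21/20 m/s
check:
T_s = v_R/a_R = (21/20)/(4/5) = 1.3125 s
robot covers v_R·T_r = 1.0500·0.1200 = 0.1260 m before braking
braking distance = 1.0500²/(2·0.8000) = 0.6891 m
person approaches 0.0000·(0.1200+1.3125) = 0.0000 m
residual clearance needed = 0.0800+0.0100+0.0100 = 0.1000 m
sum ≈ 0.1260+0.6891+0.0000+0.1000 ≈ 0.9151 m = S ✓

v_R_max = 21/20 m/s = 1.0500 m/s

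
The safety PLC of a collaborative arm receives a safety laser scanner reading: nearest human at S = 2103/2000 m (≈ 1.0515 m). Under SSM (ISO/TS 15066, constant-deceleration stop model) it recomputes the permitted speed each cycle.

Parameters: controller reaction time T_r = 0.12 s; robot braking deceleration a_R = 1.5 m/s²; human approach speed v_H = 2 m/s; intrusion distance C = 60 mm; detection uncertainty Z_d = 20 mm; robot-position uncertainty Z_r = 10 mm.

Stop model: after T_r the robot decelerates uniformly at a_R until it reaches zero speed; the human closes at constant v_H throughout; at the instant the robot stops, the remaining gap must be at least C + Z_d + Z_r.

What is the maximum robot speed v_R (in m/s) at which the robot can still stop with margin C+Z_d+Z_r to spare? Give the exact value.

collect terms ⇒ (1/3)·v_R² + (109/75)·v_R + (-1443/2000) = 0
  disc = (109/75)² − 4·(1/3)·(-1443/2000) = 69169/22500 ; √disc = 263/150
  v_R = (−(109/75) + 263/150) / (2·(1/3)) = 9/20 m/s
check:
braking lasts T_s = (9/20)/(3/2) = 0.3000 s
robot in T_r: 0.4500·0.1200 = 0.0540 m
robot covers 0.4500·0.3000 − ½·1.5000·0.3000² = 0.0675 m while stopping
human closes 2.0000·0.4200 = 0.8400 m
residual clearance needed = 0.0600+0.0200+0.0100 = 0.0900 m
sum ≈ 0.0540+0.0675+0.8400+0.0900 ≈ 1.0515 m = S ✓

v_R_max = 9/20 m/s = 0.4500 m/s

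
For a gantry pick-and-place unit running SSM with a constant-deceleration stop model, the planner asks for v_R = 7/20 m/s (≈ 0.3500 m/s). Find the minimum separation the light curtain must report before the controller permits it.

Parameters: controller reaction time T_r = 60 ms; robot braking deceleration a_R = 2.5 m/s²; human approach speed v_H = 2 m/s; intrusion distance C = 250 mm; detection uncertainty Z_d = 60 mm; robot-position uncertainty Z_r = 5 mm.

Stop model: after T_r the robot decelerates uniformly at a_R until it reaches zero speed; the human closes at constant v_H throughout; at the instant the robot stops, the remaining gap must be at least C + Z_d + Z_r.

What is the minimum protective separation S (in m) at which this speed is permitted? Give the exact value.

S_min = 1521/2000 m = 0.7605 m

T_s = v_R/a_R = (7/20)/(5/2) = 0.1400 s
reaction-phase robot travel = 0.3500·0.0600 = 0.0210 m
robot under decel: 0.3500²/(2·2.5000) = 0.0245 m
person approaches 2.0000·(0.0600+0.1400) = 0.4000 m
C+Z_d+Z_r = 0.2500+0.0600+0.0050 = 0.3150 m
S_min ≈ 0.0210+0.0245+0.4000+0.3150  ⇒  S_min = 1521/2000 m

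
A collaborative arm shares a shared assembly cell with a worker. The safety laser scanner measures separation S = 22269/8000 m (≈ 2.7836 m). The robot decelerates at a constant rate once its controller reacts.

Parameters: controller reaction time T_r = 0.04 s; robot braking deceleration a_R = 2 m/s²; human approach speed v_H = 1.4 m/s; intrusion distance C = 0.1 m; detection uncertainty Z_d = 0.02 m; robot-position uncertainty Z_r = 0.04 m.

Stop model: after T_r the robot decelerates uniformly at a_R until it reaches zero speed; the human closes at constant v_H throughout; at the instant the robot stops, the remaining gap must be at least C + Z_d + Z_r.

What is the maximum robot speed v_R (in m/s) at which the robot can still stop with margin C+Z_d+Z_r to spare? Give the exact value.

at the boundary: (1/4)·v² + (37/50)·v + (-20541/8000) = 0
  disc = (37/50)² − 4·(1/4)·(-20541/8000) = 124609/40000 ; √disc = 353/200
  v_R = (−(37/50) + 353/200) / (2·(1/4)) = 41/20 m/s
check:
braking lasts T_s = (41/20)/2 = 1.0250 s
reaction-phase robot travel = 2.0500·0.0400 = 0.0820 m
robot under decel: 2.0500²/(2·2.0000) = 1.0506 m
person approaches 1.4000·(0.0400+1.0250) = 1.4910 m
residual clearance needed = 0.1000+0.0200+0.0400 = 0.1600 m
sum ≈ 0.0820+1.0506+1.4910+0.1600 ≈ 2.7836 m = S ✓

v_R_max = 41/20 m/s = 2.0500 m/s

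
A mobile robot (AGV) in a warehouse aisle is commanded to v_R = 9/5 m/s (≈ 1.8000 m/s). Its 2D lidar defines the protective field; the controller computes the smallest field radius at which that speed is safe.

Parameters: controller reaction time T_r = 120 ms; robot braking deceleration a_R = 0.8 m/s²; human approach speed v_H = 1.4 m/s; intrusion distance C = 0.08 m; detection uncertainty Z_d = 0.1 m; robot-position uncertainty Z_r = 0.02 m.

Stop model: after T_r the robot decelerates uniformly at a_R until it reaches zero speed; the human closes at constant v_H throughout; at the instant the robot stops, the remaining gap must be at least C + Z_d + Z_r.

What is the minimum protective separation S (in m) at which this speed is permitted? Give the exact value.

S_min = 5759/1000 m = 5.7590 m

braking lasts T_s = (9/5)/(4/5) = 2.2500 s
reaction-phase robot travel = 1.8000·0.1200 = 0.2160 m
robot under decel: 1.8000²/(2·0.8000) = 2.0250 m
person approaches 1.4000·(0.1200+2.2500) = 3.3180 m
C+Z_d+Z_r = 0.0800+0.1000+0.0200 = 0.2000 m
S_min ≈ 0.2160+2.0250+3.3180+0.2000  ⇒  S_min = 5759/1000 m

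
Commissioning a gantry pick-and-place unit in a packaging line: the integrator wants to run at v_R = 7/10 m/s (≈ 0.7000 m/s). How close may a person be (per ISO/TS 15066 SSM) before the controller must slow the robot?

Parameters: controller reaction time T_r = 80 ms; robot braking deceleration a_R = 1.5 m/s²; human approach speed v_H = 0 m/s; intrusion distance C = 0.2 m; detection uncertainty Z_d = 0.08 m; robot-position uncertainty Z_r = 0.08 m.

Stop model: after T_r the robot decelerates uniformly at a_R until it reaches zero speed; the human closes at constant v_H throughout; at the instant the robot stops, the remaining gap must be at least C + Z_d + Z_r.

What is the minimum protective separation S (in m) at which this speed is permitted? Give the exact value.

S_min = 869/1500 m = 0.5793 m

T_s = v_R/a_R = (7/10)/(3/2) = 0.4667 s
robot in T_r: 0.7000·0.0800 = 0.0560 m
robot covers 0.7000·0.4667 − ½·1.5000·0.4667² = 0.1633 m while stopping
human over T_r+T_s: 0.0000·(0.0800+0.4667) = 0.0000 m
C+Z_d+Z_r = 0.2000+0.0800+0.0800 = 0.3600 m
S_min ≈ 0.0560+0.1633+0.0000+0.3600  ⇒  S_min = 869/1500 m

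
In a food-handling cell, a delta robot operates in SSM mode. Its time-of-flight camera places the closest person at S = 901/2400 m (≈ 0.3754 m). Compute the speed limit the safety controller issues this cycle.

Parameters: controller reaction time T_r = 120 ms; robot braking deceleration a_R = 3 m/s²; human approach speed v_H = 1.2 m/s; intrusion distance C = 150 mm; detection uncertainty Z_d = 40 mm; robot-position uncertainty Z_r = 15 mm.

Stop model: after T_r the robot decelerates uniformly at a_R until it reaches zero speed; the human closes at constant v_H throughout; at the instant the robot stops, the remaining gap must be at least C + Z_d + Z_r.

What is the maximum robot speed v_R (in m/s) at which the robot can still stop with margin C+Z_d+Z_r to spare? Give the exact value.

quadratic (1/6)·v² + (13/25)·v + (-317/12000) = 0
  disc = (13/25)² − 4·(1/6)·(-317/12000) = 25921/90000 ; √disc = 161/300
  v_R = (−(13/25) + 161/300) / (2·(1/6)) = 1/20 m/s
check:
stop time T_s = (1/20)/3 = 0.0167 s
reaction-phase robot travel = 0.0500·0.1200 = 0.0060 m
robot covers 0.0500·0.0167 − ½·3.0000·0.0167² = 0.0004 m while stopping
human closes 1.2000·0.1367 = 0.1640 m
residual clearance needed = 0.1500+0.0400+0.0150 = 0.2050 m
sum ≈ 0.0060+0.0004+0.1640+0.2050 ≈ 0.3754 m = S ✓

v_R_max = 1/20 m/s = 0.0500 m/s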